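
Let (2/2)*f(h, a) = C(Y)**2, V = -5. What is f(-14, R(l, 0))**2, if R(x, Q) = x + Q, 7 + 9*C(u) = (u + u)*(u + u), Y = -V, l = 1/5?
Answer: 923521/81 ≈ 11402.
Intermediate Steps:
l = 1/5 (l = 1*(1/5) = 1/5 ≈ 0.20000)
Y = 5 (Y = -1*(-5) = 5)
C(u) = -7/9 + 4*u**2/9 (C(u) = -7/9 + ((u + u)*(u + u))/9 = -7/9 + ((2*u)*(2*u))/9 = -7/9 + (4*u**2)/9 = -7/9 + 4*u**2/9)
R(x, Q) = Q + x
f(h, a) = 961/9 (f(h, a) = (-7/9 + (4/9)*5**2)**2 = (-7/9 + (4/9)*25)**2 = (-7/9 + 100/9)**2 = (31/3)**2 = 961/9)
f(-14, R(l, 0))**2 = (961/9)**2 = 923521/81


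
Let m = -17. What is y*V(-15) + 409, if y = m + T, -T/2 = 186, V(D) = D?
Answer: 6244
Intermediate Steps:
T = -372 (T = -2*186 = -372)
y = -389 (y = -17 - 372 = -389)
y*V(-15) + 409 = -389*(-15) + 409 = 5835 + 409 = 6244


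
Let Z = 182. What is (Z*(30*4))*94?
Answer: 2052960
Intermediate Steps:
(Z*(30*4))*94 = (182*(30*4))*94 = (182*120)*94 = 21840*94 = 2052960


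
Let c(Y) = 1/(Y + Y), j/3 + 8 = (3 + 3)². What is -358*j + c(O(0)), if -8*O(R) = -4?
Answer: -30071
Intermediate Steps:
j = 84 (j = -24 + 3*(3 + 3)² = -24 + 3*6² = -24 + 3*36 = -24 + 108 = 84)
O(R) = ½ (O(R) = -⅛*(-4) = ½)
c(Y) = 1/(2*Y)
-358*j + c(O(0)) = -358*84 + 1/(2*(½)) = -30072 + (½)*2 = -30072 + 1 = -30071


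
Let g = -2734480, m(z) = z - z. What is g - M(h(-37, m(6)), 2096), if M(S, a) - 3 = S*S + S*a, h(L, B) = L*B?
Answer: -2734483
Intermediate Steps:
m(z) = 0
h(L, B) = B*L
M(S, a) = 3 + S² + S*a (M(S, a) = 3 + (S*S + S*a) = 3 + (S² + S*a) = 3 + S² + S*a)
g - M(h(-37, m(6)), 2096) = -2734480 - (3 + (0*(-37))² + (0*(-37))*2096) = -2734480 - (3 + 0² + 0*2096) = -2734480 - (3 + 0 + 0) = -2734480 - 1*3 = -2734480 - 3 = -2734483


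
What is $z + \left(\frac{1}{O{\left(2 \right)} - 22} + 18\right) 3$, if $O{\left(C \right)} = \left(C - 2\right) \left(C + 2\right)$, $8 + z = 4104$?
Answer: $\frac{91297}{22} \approx 4149.9$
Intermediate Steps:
$z = 4096$ ($z = -8 + 4104 = 4096$)
$O{\left(C \right)} = \left(-2 + C\right) \left(2 + C\right)$
$z + \left(\frac{1}{O{\left(2 \right)} - 22} + 18\right) 3 = 4096 + \left(\frac{1}{\left(-4 + 2^{2}\right) - 22} + 18\right) 3 = 4096 + \left(\frac{1}{\left(-4 + 4\right) - 22} + 18\right) 3 = 4096 + \left(\frac{1}{0 - 22} + 18\right) 3 = 4096 + \left(\frac{1}{-22} + 18\right) 3 = 4096 + \left(- \frac{1}{22} + 18\right) 3 = 4096 + \frac{395}{22} \cdot 3 = 4096 + \frac{1185}{22} = \frac{91297}{22}$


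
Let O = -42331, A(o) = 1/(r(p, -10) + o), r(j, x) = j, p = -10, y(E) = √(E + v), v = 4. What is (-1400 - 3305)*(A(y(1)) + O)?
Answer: 3784189155/19 + 941*√5/19 ≈ 1.9917e+8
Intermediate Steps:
y(E) = √(4 + E) (y(E) = √(E + 4) = √(4 + E))
A(o) = 1/(-10 + o)
(-1400 - 3305)*(A(y(1)) + O) = (-1400 - 3305)*(1/(-10 + √(4 + 1)) - 42331) = -4705*(1/(-10 + √5) - 42331) = -4705*(-42331 + 1/(-10 + √5)) = 199167355 - 4705/(-10 + √5)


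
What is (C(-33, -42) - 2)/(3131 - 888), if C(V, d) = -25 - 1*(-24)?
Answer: -3/2243 ≈ -0.0013375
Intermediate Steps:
C(V, d) = -1 (C(V, d) = -25 + 24 = -1)
(C(-33, -42) - 2)/(3131 - 888) = (-1 - 2)/(3131 - 888) = -3/2243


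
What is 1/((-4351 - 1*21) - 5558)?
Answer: -1/9930 ≈ -0.00010070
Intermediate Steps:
1/((-4351 - 1*21) - 5558) = 1/((-4351 - 21) - 5558) = 1/(-4372 - 5558) = 1/(-9930) = -1/9930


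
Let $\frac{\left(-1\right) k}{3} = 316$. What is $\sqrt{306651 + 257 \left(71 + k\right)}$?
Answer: $\sqrt{81262} \approx 285.06$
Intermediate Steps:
$k = -948$ ($k = \left(-3\right) 316 = -948$)
$\sqrt{306651 + 257 \left(71 + k\right)} = \sqrt{306651 + 257 \left(71 - 948\right)} = \sqrt{306651 + 257 \left(-877\right)} = \sqrt{306651 - 225389} = \sqrt{81262}$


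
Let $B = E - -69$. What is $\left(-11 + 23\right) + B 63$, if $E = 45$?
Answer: $7194$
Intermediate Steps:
$B = 114$ ($B = 45 - -69 = 45 + 69 = 114$)
$\left(-11 + 23\right) + B 63 = \left(-11 + 23\right) + 114 \cdot 63 = 12 + 7182 = 7194$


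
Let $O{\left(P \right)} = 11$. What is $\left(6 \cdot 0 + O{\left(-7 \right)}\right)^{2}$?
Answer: $121$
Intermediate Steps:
$\left(6 \cdot 0 + O{\left(-7 \right)}\right)^{2} = \left(6 \cdot 0 + 11\right)^{2} = \left(0 + 11\right)^{2} = 11^{2} = 121$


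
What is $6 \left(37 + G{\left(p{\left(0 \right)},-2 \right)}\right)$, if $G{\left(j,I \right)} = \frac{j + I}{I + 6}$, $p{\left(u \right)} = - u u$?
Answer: $219$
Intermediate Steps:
$p{\left(u \right)} = - u^{2}$
$G{\left(j,I \right)} = \frac{I + j}{6 + I}$
$6 \left(37 + G{\left(p{\left(0 \right)},-2 \right)}\right) = 6 \left(37 + \frac{-2 - 0^{2}}{6 - 2}\right) = 6 \left(37 + \frac{-2 - 0}{4}\right) = 6 \left(37 + \frac{-2 + 0}{4}\right) = 6 \left(37 + \frac{1}{4} \left(-2\right)\right) = 6 \left(37 - \frac{1}{2}\right) = 6 \cdot \frac{73}{2} = 219$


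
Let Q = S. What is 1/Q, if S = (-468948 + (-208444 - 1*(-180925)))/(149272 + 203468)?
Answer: -117580/165489 ≈ -0.71050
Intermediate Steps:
S = -165489/117580 (S = (-468948 + (-208444 + 180925))/352740 = (-468948 - 27519)*(1/352740) = -496467*1/352740 = -165489/117580 ≈ -1.4075)
Q = -165489/117580 ≈ -1.4075
1/Q = 1/(-165489/117580) = -117580/165489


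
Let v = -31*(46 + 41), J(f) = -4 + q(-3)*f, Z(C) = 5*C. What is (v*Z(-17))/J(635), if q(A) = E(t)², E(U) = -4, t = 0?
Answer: 229245/10156 ≈ 22.572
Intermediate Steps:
q(A) = 16 (q(A) = (-4)² = 16)
J(f) = -4 + 16*f
v = -2697 (v = -31*87 = -2697)
(v*Z(-17))/J(635) = (-13485*(-17))/(-4 + 16*635) = (-2697*(-85))/(-4 + 10160) = 229245/10156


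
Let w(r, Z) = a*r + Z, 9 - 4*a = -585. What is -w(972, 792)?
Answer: -145134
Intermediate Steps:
a = 297/2 (a = 9/4 - ¼*(-585) = 9/4 + 585/4 = 297/2 ≈ 148.50)
w(r, Z) = Z + 297*r/2 (w(r, Z) = 297*r/2 + Z = Z + 297*r/2)
-w(972, 792) = -(792 + (297/2)*972) = -(792 + 144342) = -1*145134 = -145134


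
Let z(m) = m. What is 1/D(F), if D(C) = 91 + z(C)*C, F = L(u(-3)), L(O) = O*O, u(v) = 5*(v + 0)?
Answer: 1/50716 ≈ 1.9718e-5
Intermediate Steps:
u(v) = 5*v
L(O) = O**2
F = 225 (F = (5*(-3))**2 = (-15)**2 = 225)
D(C) = 91 + C**2 (D(C) = 91 + C*C = 91 + C**2)
1/D(F) = 1/(91 + 225**2) = 1/(91 + 50625) = 1/50716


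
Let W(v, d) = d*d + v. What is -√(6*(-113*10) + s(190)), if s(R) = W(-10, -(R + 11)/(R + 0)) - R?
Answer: -I*√251937599/190 ≈ -83.54*I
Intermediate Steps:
W(v, d) = v + d² (W(v, d) = d² + v = v + d²)
s(R) = -10 - R + (11 + R)²/R² (s(R) = (-10 + (-(R + 11)/(R + 0))²) - R = (-10 + (-(11 + R)/R)²) - R = (-10 + (11 + R)²/R²) - R = -10 - R + (11 + R)²/R²)
-√(6*(-113*10) + s(190)) = -√(6*(-113*10) + (-10 - 1*190 + (11 + 190)²/190²)) = -√(6*(-1130) + (-10 - 190 + (1/36100)*201²)) = -√(-6780 + (-10 - 190 + (1/36100)*40401)) = -√(-6780 + (-10 - 190 + 40401/36100)) = -√(-6780 - 7179599/36100) = -√(-251937599/36100) = -I*√251937599/190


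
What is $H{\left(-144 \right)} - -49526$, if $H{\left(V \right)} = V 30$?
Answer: $45206$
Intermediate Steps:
$H{\left(V \right)} = 30 V$
$H{\left(-144 \right)} - -49526 = 30 \left(-144\right) - -49526 = -4320 + 49526 = 45206$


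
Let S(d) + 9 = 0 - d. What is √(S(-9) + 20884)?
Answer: 2*√5221 ≈ 144.51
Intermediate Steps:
S(d) = -9 - d (S(d) = -9 + (0 - d) = -9 - d)
√(S(-9) + 20884) = √((-9 - 1*(-9)) + 20884) = √((-9 + 9) + 20884) = √(0 + 20884) = √20884 = 2*√5221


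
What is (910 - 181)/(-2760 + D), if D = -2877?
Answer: -243/1879 ≈ -0.12932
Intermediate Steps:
(910 - 181)/(-2760 + D) = (910 - 181)/(-2760 - 2877) = 729/(-5637) = 729*(-1/5637) = -243/1879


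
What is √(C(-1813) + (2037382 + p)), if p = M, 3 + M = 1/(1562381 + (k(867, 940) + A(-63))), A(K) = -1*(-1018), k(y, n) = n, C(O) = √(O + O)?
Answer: √(4985785276915764398 + 17130095548447*I*√74)/1564339 ≈ 1427.4 + 0.021093*I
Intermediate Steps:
C(O) = √2*√O (C(O) = √(2*O) = √2*√O)
A(K) = 1018
M = -4693016/1564339 (M = -3 + 1/(1562381 + (940 + 1018)) = -3 + 1/(1562381 + 1958) = -3 + 1/1564339 = -4693016/1564339 ≈ -3.0000)
p = -4693016/1564339 ≈ -3.0000
√(C(-1813) + (2037382 + p)) = √(√2*√(-1813) + (2037382 - 4693016/1564339)) = √(√2*(7*I*√37) + 3187151427482/1564339) = √(7*I*√74 + 3187151427482/1564339) = √(3187151427482/1564339 + 7*I*√74)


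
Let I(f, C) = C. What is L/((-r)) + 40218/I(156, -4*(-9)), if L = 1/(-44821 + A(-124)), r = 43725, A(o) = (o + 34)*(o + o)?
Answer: 732754252909/655904150 ≈ 1117.2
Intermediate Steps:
A(o) = 2*o*(34 + o) (A(o) = (34 + o)*(2*o) = 2*o*(34 + o))
L = -1/22501 (L = 1/(-44821 + 2*(-124)*(34 - 124)) = 1/(-44821 + 2*(-124)*(-90)) = 1/(-44821 + 22320) = 1/(-22501) = -1/22501 ≈ -4.4442e-5)
L/((-r)) + 40218/I(156, -4*(-9)) = -1/(22501*((-1*43725))) + 40218/((-4*(-9))) = -1/22501/(-43725) + 40218/36 = -1/22501*(-1/43725) + 40218*(1/36) = 1/983856225 + 6703/6 = 732754252909/655904150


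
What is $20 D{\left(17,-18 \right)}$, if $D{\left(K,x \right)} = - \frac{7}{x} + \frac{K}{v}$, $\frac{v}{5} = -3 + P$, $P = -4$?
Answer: $- \frac{122}{63} \approx -1.9365$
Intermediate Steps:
$v = -35$ ($v = 5 \left(-3 - 4\right) = 5 \left(-7\right) = -35$)
$D{\left(K,x \right)} = - \frac{7}{x} - \frac{K}{35}$ ($D{\left(K,x \right)} = - \frac{7}{x} + \frac{K}{-35} = - \frac{7}{x} + K \left(- \frac{1}{35}\right) = - \frac{7}{x} - \frac{K}{35}$)
$20 D{\left(17,-18 \right)} = 20 \left(- \frac{7}{-18} - \frac{17}{35}\right) = 20 \left(\left(-7\right) \left(- \frac{1}{18}\right) - \frac{17}{35}\right) = 20 \left(\frac{7}{18} - \frac{17}{35}\right) = 20 \left(- \frac{61}{630}\right) = - \frac{122}{63}$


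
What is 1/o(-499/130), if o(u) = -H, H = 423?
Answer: -1/423 ≈ -0.0023641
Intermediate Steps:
o(u) = -423 (o(u) = -1*423 = -423)
1/o(-499/130) = 1/(-423) = -1/423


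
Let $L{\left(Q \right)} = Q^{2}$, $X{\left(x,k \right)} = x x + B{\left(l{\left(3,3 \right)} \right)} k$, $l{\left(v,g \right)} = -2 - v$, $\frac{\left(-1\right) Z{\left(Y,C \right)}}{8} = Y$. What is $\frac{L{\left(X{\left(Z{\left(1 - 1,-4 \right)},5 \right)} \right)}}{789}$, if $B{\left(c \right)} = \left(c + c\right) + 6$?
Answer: $\frac{400}{789} \approx 0.50697$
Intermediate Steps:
$Z{\left(Y,C \right)} = - 8 Y$
$B{\left(c \right)} = 6 + 2 c$ ($B{\left(c \right)} = 2 c + 6 = 6 + 2 c$)
$X{\left(x,k \right)} = x^{2} - 4 k$ ($X{\left(x,k \right)} = x x + \left(6 + 2 \left(-2 - 3\right)\right) k = x^{2} + \left(6 + 2 \left(-2 - 3\right)\right) k = x^{2} + \left(6 + 2 \left(-5\right)\right) k = x^{2} + \left(6 - 10\right) k = x^{2} - 4 k$)
$\frac{L{\left(X{\left(Z{\left(1 - 1,-4 \right)},5 \right)} \right)}}{789} = \frac{\left(\left(- 8 \left(1 - 1\right)\right)^{2} - 20\right)^{2}}{789} = \left(\left(\left(-8\right) 0\right)^{2} - 20\right)^{2} \cdot \frac{1}{789} = \left(0^{2} - 20\right)^{2} \cdot \frac{1}{789} = \left(0 - 20\right)^{2} \cdot \frac{1}{789} = \left(-20\right)^{2} \cdot \frac{1}{789} = 400 \cdot \frac{1}{789} = \frac{400}{789}$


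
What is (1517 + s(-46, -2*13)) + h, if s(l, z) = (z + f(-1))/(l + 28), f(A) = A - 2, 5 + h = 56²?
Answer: 83693/18 ≈ 4649.6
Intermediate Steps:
h = 3131 (h = -5 + 56² = -5 + 3136 = 3131)
f(A) = -2 + A
s(l, z) = (-3 + z)/(28 + l) (s(l, z) = (z + (-2 - 1))/(l + 28) = (z - 3)/(28 + l) = (-3 + z)/(28 + l))
(1517 + s(-46, -2*13)) + h = (1517 + (-3 - 2*13)/(28 - 46)) + 3131 = (1517 + (-3 - 26)/(-18)) + 3131 = (1517 - 1/18*(-29)) + 3131 = (1517 + 29/18) + 3131 = 27335/18 + 3131 = 83693/18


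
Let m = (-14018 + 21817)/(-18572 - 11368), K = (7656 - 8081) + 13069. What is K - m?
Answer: 378569159/29940 ≈ 12644.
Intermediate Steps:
K = 12644 (K = -425 + 13069 = 12644)
m = -7799/29940 (m = 7799/(-29940) = 7799*(-1/29940) = -7799/29940 ≈ -0.26049)
K - m = 12644 - 1*(-7799/29940) = 12644 + 7799/29940 = 378569159/29940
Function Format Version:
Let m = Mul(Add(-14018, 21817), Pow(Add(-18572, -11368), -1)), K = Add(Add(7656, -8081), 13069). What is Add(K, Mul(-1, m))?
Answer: Rational(378569159, 29940) ≈ 12644.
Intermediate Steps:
K = 12644 (K = Add(-425, 13069) = 12644)
m = Rational(-7799, 29940) (m = Mul(7799, Pow(-29940, -1)) = Mul(7799, Rational(-1, 29940)) = Rational(-7799, 29940) ≈ -0.26049)
Add(K, Mul(-1, m)) = Add(12644, Mul(-1, Rational(-7799, 29940))) = Add(12644, Rational(7799, 29940)) = Rational(378569159, 29940)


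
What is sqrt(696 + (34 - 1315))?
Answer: 3*I*sqrt(65) ≈ 24.187*I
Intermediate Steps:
sqrt(696 + (34 - 1315)) = sqrt(696 - 1281) = sqrt(-585) = 3*I*sqrt(65)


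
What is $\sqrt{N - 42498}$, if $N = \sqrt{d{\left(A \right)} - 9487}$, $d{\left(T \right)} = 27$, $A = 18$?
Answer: $\sqrt{-42498 + 2 i \sqrt{2365}} \approx 0.236 + 206.15 i$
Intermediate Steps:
$N = 2 i \sqrt{2365}$ ($N = \sqrt{27 - 9487} = \sqrt{-9460} = 2 i \sqrt{2365} \approx 97.263 i$)
$\sqrt{N - 42498} = \sqrt{2 i \sqrt{2365} - 42498} = \sqrt{-42498 + 2 i \sqrt{2365}}$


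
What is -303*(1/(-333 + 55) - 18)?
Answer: 1516515/278 ≈ 5455.1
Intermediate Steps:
-303*(1/(-333 + 55) - 18) = -303*(1/(-278) - 18) = -303*(-1/278 - 18) = -303*(-5005/278) = 1516515/278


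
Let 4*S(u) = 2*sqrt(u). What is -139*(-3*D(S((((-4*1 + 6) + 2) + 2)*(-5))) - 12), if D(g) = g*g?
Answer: -2919/2 ≈ -1459.5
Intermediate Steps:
S(u) = sqrt(u)/2 (S(u) = (2*sqrt(u))/4 = sqrt(u)/2)
D(g) = g**2
-139*(-3*D(S((((-4*1 + 6) + 2) + 2)*(-5))) - 12) = -139*(-(-15 - 15*(-4*1 + 6)/4) - 12) = -139*(-(-15 - 15*(-4 + 6)/4) - 12) = -139*(-3*(sqrt(((2 + 2) + 2)*(-5))/2)**2 - 12) = -139*(-3*(sqrt((4 + 2)*(-5))/2)**2 - 12) = -139*(-3*(sqrt(6*(-5))/2)**2 - 12) = -139*(-3*(sqrt(-30)/2)**2 - 12) = -139*(-3*((I*sqrt(30))/2)**2 - 12) = -139*(-3*(I*sqrt(30)/2)**2 - 12) = -139*(-3*(-15/2) - 12) = -139*(45/2 - 12) = -139*21/2 = -2919/2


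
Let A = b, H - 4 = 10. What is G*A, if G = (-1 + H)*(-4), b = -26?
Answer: 1352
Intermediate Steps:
H = 14 (H = 4 + 10 = 14)
A = -26
G = -52 (G = (-1 + 14)*(-4) = 13*(-4) = -52)
G*A = -52*(-26) = 1352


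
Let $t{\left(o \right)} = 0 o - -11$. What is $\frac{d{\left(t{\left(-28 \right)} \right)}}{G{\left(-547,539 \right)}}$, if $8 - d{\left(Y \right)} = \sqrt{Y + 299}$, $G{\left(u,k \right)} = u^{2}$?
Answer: $\frac{8}{299209} - \frac{\sqrt{310}}{299209} \approx -3.2107 \cdot 10^{-5}$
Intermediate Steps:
$t{\left(o \right)} = 11$ ($t{\left(o \right)} = 0 + 11 = 11$)
$d{\left(Y \right)} = 8 - \sqrt{299 + Y}$ ($d{\left(Y \right)} = 8 - \sqrt{Y + 299} = 8 - \sqrt{299 + Y}$)
$\frac{d{\left(t{\left(-28 \right)} \right)}}{G{\left(-547,539 \right)}} = \frac{8 - \sqrt{299 + 11}}{\left(-547\right)^{2}} = \frac{8 - \sqrt{310}}{299209} = \left(8 - \sqrt{310}\right) \frac{1}{299209} = \frac{8}{299209} - \frac{\sqrt{310}}{299209}$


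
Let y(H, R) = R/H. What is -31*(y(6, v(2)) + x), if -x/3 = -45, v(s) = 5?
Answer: -25265/6 ≈ -4210.8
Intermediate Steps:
x = 135 (x = -3*(-45) = 135)
-31*(y(6, v(2)) + x) = -31*(5/6 + 135) = -31*815/6 = -25265/6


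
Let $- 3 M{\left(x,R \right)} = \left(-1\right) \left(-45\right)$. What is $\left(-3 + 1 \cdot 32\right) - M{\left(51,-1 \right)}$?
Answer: $44$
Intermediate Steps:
$M{\left(x,R \right)} = -15$ ($M{\left(x,R \right)} = - \frac{\left(-1\right) \left(-45\right)}{3} = \left(- \frac{1}{3}\right) 45 = -15$)
$\left(-3 + 1 \cdot 32\right) - M{\left(51,-1 \right)} = \left(-3 + 1 \cdot 32\right) - -15 = \left(-3 + 32\right) + 15 = 29 + 15 = 44$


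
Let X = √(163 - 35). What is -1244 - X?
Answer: -1244 - 8*√2 ≈ -1255.3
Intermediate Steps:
X = 8*√2 (X = √128 = 8*√2 ≈ 11.314)
-1244 - X = -1244 - 8*√2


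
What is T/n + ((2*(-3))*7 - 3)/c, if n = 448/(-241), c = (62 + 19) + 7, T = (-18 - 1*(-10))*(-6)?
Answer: -16221/616 ≈ -26.333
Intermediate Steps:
T = 48 (T = (-18 + 10)*(-6) = -8*(-6) = 48)
c = 88 (c = 81 + 7 = 88)
n = -448/241 (n = 448*(-1/241) = -448/241 ≈ -1.8589)
T/n + ((2*(-3))*7 - 3)/c = 48/(-448/241) + ((2*(-3))*7 - 3)/88 = 48*(-241/448) + (-6*7 - 3)*(1/88) = -723/28 + (-42 - 3)*(1/88) = -723/28 - 45*1/88 = -723/28 - 45/88 = -16221/616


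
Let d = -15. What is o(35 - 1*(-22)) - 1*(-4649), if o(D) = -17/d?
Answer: 69752/15 ≈ 4650.1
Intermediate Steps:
o(D) = 17/15 (o(D) = -17/(-15) = -17*(-1/15) = 17/15)
o(35 - 1*(-22)) - 1*(-4649) = 17/15 - 1*(-4649) = 17/15 + 4649 = 69752/15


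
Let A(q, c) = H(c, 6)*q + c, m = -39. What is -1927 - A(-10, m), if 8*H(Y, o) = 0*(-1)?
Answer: -1888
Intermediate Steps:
H(Y, o) = 0 (H(Y, o) = (0*(-1))/8 = (1/8)*0 = 0)
A(q, c) = c (A(q, c) = 0*q + c = 0 + c = c)
-1927 - A(-10, m) = -1927 - 1*(-39) = -1927 + 39 = -1888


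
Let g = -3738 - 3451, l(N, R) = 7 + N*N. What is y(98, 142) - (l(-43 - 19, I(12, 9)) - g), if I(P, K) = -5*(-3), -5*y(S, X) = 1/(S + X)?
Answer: -13248001/1200 ≈ -11040.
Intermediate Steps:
y(S, X) = -1/(5*(S + X))
I(P, K) = 15
l(N, R) = 7 + N²
g = -7189
y(98, 142) - (l(-43 - 19, I(12, 9)) - g) = -1/(5*98 + 5*142) - ((7 + (-43 - 19)²) - 1*(-7189)) = -1/(490 + 710) - ((7 + (-62)²) + 7189) = -1/1200 - ((7 + 3844) + 7189) = -1*1/1200 - (3851 + 7189) = -1/1200 - 1*11040 = -1/1200 - 11040 = -13248001/1200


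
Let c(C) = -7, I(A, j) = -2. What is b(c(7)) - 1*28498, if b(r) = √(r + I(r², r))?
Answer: -28498 + 3*I ≈ -28498.0 + 3.0*I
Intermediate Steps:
b(r) = √(-2 + r) (b(r) = √(r - 2) = √(-2 + r))
b(c(7)) - 1*28498 = √(-2 - 7) - 1*28498 = √(-9) - 28498 = 3*I - 28498 = -28498 + 3*I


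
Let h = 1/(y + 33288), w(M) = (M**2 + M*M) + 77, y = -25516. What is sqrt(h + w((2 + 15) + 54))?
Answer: 3*sqrt(17045668923)/3886 ≈ 100.79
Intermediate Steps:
w(M) = 77 + 2*M**2 (w(M) = (M**2 + M**2) + 77 = 2*M**2 + 77 = 77 + 2*M**2)
h = 1/7772 (h = 1/(-25516 + 33288) = 1/7772 ≈ 0.00012867)
sqrt(h + w((2 + 15) + 54)) = sqrt(1/7772 + (77 + 2*((2 + 15) + 54)**2)) = sqrt(1/7772 + (77 + 2*(17 + 54)**2)) = sqrt(1/7772 + (77 + 2*71**2)) = sqrt(1/7772 + (77 + 2*5041)) = sqrt(1/7772 + (77 + 10082)) = sqrt(1/7772 + 10159) = sqrt(78955749/7772) = 3*sqrt(17045668923)/3886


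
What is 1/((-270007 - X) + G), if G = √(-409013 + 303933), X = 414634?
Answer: -684641/468733403961 - 2*I*√26270/468733403961 ≈ -1.4606e-6 - 6.9157e-10*I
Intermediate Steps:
G = 2*I*√26270 (G = √(-105080) = 2*I*√26270 ≈ 324.16*I)
1/((-270007 - X) + G) = 1/((-270007 - 1*414634) + 2*I*√26270) = 1/((-270007 - 414634) + 2*I*√26270) = 1/(-684641 + 2*I*√26270)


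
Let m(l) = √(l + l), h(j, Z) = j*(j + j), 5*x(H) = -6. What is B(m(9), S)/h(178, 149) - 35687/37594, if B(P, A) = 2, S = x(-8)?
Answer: -565334657/595564148 ≈ -0.94924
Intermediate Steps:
x(H) = -6/5 (x(H) = (⅕)*(-6) = -6/5)
h(j, Z) = 2*j² (h(j, Z) = j*(2*j) = 2*j²)
S = -6/5 ≈ -1.2000
m(l) = √2*√l (m(l) = √(2*l) = √2*√l)
B(m(9), S)/h(178, 149) - 35687/37594 = 2/((2*178²)) - 35687/37594 = 2/((2*31684)) - 35687*1/37594 = 2/63368 - 35687/37594 = 2*(1/63368) - 35687/37594 = 1/31684 - 35687/37594 = -565334657/595564148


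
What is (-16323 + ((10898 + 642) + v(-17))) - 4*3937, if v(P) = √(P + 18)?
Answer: -20530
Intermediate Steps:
v(P) = √(18 + P)
(-16323 + ((10898 + 642) + v(-17))) - 4*3937 = (-16323 + ((10898 + 642) + √(18 - 17))) - 4*3937 = (-16323 + (11540 + √1)) - 15748 = (-16323 + (11540 + 1)) - 15748 = (-16323 + 11541) - 15748 = -4782 - 15748 = -20530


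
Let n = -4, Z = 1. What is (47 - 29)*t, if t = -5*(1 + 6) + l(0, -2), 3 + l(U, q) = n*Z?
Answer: -756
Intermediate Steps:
l(U, q) = -7 (l(U, q) = -3 - 4*1 = -3 - 4 = -7)
t = -42 (t = -5*(1 + 6) - 7 = -5*7 - 7 = -35 - 7 = -42)
(47 - 29)*t = (47 - 29)*(-42) = 18*(-42) = -756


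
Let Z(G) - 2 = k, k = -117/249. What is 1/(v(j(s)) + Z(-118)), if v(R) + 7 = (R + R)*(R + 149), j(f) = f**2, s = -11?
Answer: 83/5422766 ≈ 1.5306e-5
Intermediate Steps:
k = -39/83 (k = -117*1/249 = -39/83 ≈ -0.46988)
Z(G) = 127/83 (Z(G) = 2 - 39/83 = 127/83)
v(R) = -7 + 2*R*(149 + R) (v(R) = -7 + (R + R)*(R + 149) = -7 + (2*R)*(149 + R) = -7 + 2*R*(149 + R))
1/(v(j(s)) + Z(-118)) = 1/((-7 + 2*((-11)**2)**2 + 298*(-11)**2) + 127/83) = 1/((-7 + 2*121**2 + 298*121) + 127/83) = 1/((-7 + 2*14641 + 36058) + 127/83) = 1/((-7 + 29282 + 36058) + 127/83) = 1/(65333 + 127/83) = 1/(5422766/83) = 83/5422766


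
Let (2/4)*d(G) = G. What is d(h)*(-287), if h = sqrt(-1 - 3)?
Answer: -1148*I ≈ -1148.0*I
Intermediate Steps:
h = 2*I (h = sqrt(-4) = 2*I ≈ 2.0*I)
d(G) = 2*G
d(h)*(-287) = (2*(2*I))*(-287) = (4*I)*(-287) = -1148*I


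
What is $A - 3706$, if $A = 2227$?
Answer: $-1479$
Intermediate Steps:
$A - 3706 = 2227 - 3706 = -1479$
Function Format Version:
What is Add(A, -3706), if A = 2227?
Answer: -1479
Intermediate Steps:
Add(A, -3706) = Add(2227, -3706) = -1479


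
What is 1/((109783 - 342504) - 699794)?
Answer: -1/932515 ≈ -1.0724e-6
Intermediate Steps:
1/((109783 - 342504) - 699794) = 1/(-232721 - 699794) = 1/(-932515) = -1/932515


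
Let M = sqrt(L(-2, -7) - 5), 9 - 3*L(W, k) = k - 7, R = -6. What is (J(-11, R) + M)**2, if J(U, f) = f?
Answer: 116/3 - 8*sqrt(6) ≈ 19.071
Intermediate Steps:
L(W, k) = 16/3 - k/3 (L(W, k) = 3 - (k - 7)/3 = 3 - (-7 + k)/3 = 3 + (7/3 - k/3) = 16/3 - k/3)
M = 2*sqrt(6)/3 (M = sqrt((16/3 - 1/3*(-7)) - 5) = sqrt((16/3 + 7/3) - 5) = sqrt(23/3 - 5) = sqrt(8/3) = 2*sqrt(6)/3 ≈ 1.6330)
(J(-11, R) + M)**2 = (-6 + 2*sqrt(6)/3)**2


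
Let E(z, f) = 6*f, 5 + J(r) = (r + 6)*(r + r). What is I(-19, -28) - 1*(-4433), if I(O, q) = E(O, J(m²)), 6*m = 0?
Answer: 4403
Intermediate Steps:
m = 0 (m = (⅙)*0 = 0)
J(r) = -5 + 2*r*(6 + r) (J(r) = -5 + (r + 6)*(r + r) = -5 + (6 + r)*(2*r) = -5 + 2*r*(6 + r))
I(O, q) = -30 (I(O, q) = 6*(-5 + 2*(0²)² + 12*0²) = 6*(-5 + 2*0² + 12*0) = 6*(-5 + 2*0 + 0) = 6*(-5 + 0 + 0) = 6*(-5) = -30)
I(-19, -28) - 1*(-4433) = -30 - 1*(-4433) = -30 + 4433 = 4403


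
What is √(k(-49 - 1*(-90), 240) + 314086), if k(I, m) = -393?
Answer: 29*√373 ≈ 560.08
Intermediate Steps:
√(k(-49 - 1*(-90), 240) + 314086) = √(-393 + 314086) = √313693 = 29*√373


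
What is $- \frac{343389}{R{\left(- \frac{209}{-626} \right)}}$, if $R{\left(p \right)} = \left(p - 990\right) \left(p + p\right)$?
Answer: $\frac{67282953882}{129481979} \approx 519.63$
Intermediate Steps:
$R{\left(p \right)} = 2 p \left(-990 + p\right)$ ($R{\left(p \right)} = \left(-990 + p\right) 2 p = 2 p \left(-990 + p\right)$)
$- \frac{343389}{R{\left(- \frac{209}{-626} \right)}} = - \frac{343389}{2 \left(- \frac{209}{-626}\right) \left(-990 - \frac{209}{-626}\right)} = - \frac{343389}{2 \left(\left(-209\right) \left(- \frac{1}{626}\right)\right) \left(-990 - - \frac{209}{626}\right)} = - \frac{343389}{2 \cdot \frac{209}{626} \left(-990 + \frac{209}{626}\right)} = - \frac{343389}{2 \cdot \frac{209}{626} \left(- \frac{619531}{626}\right)} = - \frac{343389}{- \frac{129481979}{195938}} = \left(-343389\right) \left(- \frac{195938}{129481979}\right) = \frac{67282953882}{129481979}$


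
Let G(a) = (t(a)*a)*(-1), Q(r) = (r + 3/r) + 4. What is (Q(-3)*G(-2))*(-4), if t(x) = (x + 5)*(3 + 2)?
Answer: 0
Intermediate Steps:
Q(r) = 4 + r + 3/r
t(x) = 25 + 5*x (t(x) = (5 + x)*5 = 25 + 5*x)
G(a) = -a*(25 + 5*a) (G(a) = ((25 + 5*a)*a)*(-1) = (a*(25 + 5*a))*(-1) = -a*(25 + 5*a))
(Q(-3)*G(-2))*(-4) = ((4 - 3 + 3/(-3))*(-5*(-2)*(5 - 2)))*(-4) = ((4 - 3 + 3*(-⅓))*(-5*(-2)*3))*(-4) = ((4 - 3 - 1)*30)*(-4) = (0*30)*(-4) = 0*(-4) = 0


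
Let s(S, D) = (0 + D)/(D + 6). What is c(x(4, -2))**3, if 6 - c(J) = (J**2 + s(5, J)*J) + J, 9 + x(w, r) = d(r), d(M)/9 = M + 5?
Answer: -341532099/8 ≈ -4.2692e+7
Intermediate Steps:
s(S, D) = D/(6 + D)
d(M) = 45 + 9*M (d(M) = 9*(M + 5) = 9*(5 + M) = 45 + 9*M)
x(w, r) = 36 + 9*r (x(w, r) = -9 + (45 + 9*r) = 36 + 9*r)
c(J) = 6 - J - J**2 - J**2/(6 + J) (c(J) = 6 - ((J**2 + (J/(6 + J))*J) + J) = 6 - ((J**2 + J**2/(6 + J)) + J) = 6 - (J + J**2 + J**2/(6 + J)) = 6 + (-J - J**2 - J**2/(6 + J)) = 6 - J - J**2 - J**2/(6 + J))
c(x(4, -2))**3 = ((36 - (36 + 9*(-2))**3 - 8*(36 + 9*(-2))**2)/(6 + (36 + 9*(-2))))**3 = ((36 - (36 - 18)**3 - 8*(36 - 18)**2)/(6 + (36 - 18)))**3 = ((36 - 1*18**3 - 8*18**2)/(6 + 18))**3 = ((36 - 1*5832 - 8*324)/24)**3 = ((36 - 5832 - 2592)/24)**3 = ((1/24)*(-8388))**3 = (-699/2)**3 = -341532099/8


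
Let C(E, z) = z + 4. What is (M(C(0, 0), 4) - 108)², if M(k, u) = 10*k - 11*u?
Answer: 12544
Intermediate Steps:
C(E, z) = 4 + z
M(k, u) = -11*u + 10*k
(M(C(0, 0), 4) - 108)² = ((-11*4 + 10*(4 + 0)) - 108)² = ((-44 + 10*4) - 108)² = ((-44 + 40) - 108)² = (-4 - 108)² = (-112)² = 12544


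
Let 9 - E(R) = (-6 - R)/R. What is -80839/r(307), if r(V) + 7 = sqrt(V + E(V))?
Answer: -173723011/82282 - 404195*sqrt(1195151)/82282 ≈ -7481.6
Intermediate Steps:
E(R) = 9 - (-6 - R)/R
r(V) = -7 + sqrt(10 + V + 6/V) (r(V) = -7 + sqrt(V + (10 + 6/V)) = -7 + sqrt(10 + V + 6/V))
-80839/r(307) = -80839/(-7 + sqrt(10 + 307 + 6/307)) = -80839/(-7 + sqrt(97325/307)) = -80839/(-7 + 5*sqrt(1195151)/307)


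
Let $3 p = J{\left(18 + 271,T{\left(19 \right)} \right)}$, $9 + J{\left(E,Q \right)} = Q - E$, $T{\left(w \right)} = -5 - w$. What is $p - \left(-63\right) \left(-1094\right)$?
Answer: $- \frac{207088}{3} \approx -69029.0$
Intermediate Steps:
$J{\left(E,Q \right)} = -9 + Q - E$ ($J{\left(E,Q \right)} = -9 - \left(E - Q\right) = -9 + Q - E$)
$p = - \frac{322}{3}$ ($p = \frac{-9 - 24 - \left(18 + 271\right)}{3} = \frac{-9 - 24 - 289}{3} = \frac{1}{3} \left(-322\right) = - \frac{322}{3} \approx -107.33$)
$p - \left(-63\right) \left(-1094\right) = - \frac{322}{3} - \left(-63\right) \left(-1094\right) = - \frac{322}{3} - 68922 = - \frac{207088}{3}$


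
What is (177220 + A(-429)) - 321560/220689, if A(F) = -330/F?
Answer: 508434586150/2868957 ≈ 1.7722e+5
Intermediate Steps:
(177220 + A(-429)) - 321560/220689 = (177220 - 330/(-429)) - 321560/220689 = (177220 - 330*(-1/429)) - 321560*1/220689 = (177220 + 10/13) - 321560/220689 = 2303870/13 - 321560/220689 = 508434586150/2868957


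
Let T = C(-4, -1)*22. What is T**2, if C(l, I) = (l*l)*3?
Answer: 1115136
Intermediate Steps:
C(l, I) = 3*l**2 (C(l, I) = l**2*3 = 3*l**2)
T = 1056 (T = (3*(-4)**2)*22 = (3*16)*22 = 48*22 = 1056)
T**2 = 1056**2 = 1115136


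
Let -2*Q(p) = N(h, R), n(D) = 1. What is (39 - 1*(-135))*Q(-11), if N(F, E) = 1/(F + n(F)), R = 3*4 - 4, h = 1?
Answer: -87/2 ≈ -43.500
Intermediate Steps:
R = 8 (R = 12 - 4 = 8)
N(F, E) = 1/(1 + F) (N(F, E) = 1/(F + 1) = 1/(1 + F))
Q(p) = -¼ (Q(p) = -1/(2*(1 + 1)) = -½/2 = -½*½ = -¼)
(39 - 1*(-135))*Q(-11) = (39 - 1*(-135))*(-¼) = (39 + 135)*(-¼) = 174*(-¼) = -87/2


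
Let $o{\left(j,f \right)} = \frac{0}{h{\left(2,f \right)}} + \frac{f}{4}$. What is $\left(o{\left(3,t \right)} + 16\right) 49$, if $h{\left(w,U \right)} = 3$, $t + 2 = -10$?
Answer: $637$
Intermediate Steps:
$t = -12$ ($t = -2 - 10 = -12$)
$o{\left(j,f \right)} = \frac{f}{4}$ ($o{\left(j,f \right)} = \frac{0}{3} + \frac{f}{4} = 0 \cdot \frac{1}{3} + f \frac{1}{4} = 0 + \frac{f}{4} = \frac{f}{4}$)
$\left(o{\left(3,t \right)} + 16\right) 49 = \left(\frac{1}{4} \left(-12\right) + 16\right) 49 = \left(-3 + 16\right) 49 = 13 \cdot 49 = 637$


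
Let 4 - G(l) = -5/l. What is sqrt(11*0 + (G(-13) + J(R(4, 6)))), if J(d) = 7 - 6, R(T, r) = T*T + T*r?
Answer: 2*sqrt(195)/13 ≈ 2.1483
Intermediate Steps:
R(T, r) = T**2 + T*r
G(l) = 4 + 5/l (G(l) = 4 - (-5)/l = 4 + 5/l)
J(d) = 1
sqrt(11*0 + (G(-13) + J(R(4, 6)))) = sqrt(11*0 + ((4 + 5/(-13)) + 1)) = sqrt(0 + ((4 + 5*(-1/13)) + 1)) = sqrt(0 + ((4 - 5/13) + 1)) = sqrt(0 + (47/13 + 1)) = sqrt(0 + 60/13) = sqrt(60/13) = 2*sqrt(195)/13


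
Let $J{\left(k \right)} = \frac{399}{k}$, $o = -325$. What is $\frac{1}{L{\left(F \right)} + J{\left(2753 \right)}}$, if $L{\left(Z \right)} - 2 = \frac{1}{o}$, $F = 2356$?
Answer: $\frac{894725}{1916372} \approx 0.46688$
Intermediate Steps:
$L{\left(Z \right)} = \frac{649}{325}$ ($L{\left(Z \right)} = 2 + \frac{1}{-325} = 2 - \frac{1}{325} = \frac{649}{325}$)
$\frac{1}{L{\left(F \right)} + J{\left(2753 \right)}} = \frac{1}{\frac{649}{325} + \frac{399}{2753}} = \frac{1}{\frac{1916372}{894725}} = \frac{894725}{1916372}$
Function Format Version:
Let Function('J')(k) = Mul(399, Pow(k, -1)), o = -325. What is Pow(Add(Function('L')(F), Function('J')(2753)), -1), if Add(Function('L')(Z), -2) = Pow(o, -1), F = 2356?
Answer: Rational(894725, 1916372) ≈ 0.46688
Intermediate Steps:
Function('L')(Z) = Rational(649, 325) (Function('L')(Z) = Add(2, Pow(-325, -1)) = Add(2, Rational(-1, 325)) = Rational(649, 325))
Pow(Add(Function('L')(F), Function('J')(2753)), -1) = Pow(Add(Rational(649, 325), Mul(399, Pow(2753, -1))), -1) = Pow(Add(Rational(649, 325), Mul(399, Rational(1, 2753))), -1) = Pow(Add(Rational(649, 325), Rational(399, 2753)), -1) = Pow(Rational(1916372, 894725), -1) = Rational(894725, 1916372)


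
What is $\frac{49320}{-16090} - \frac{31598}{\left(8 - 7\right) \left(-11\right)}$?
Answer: $\frac{50786930}{17699} \approx 2869.5$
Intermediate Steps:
$\frac{49320}{-16090} - \frac{31598}{\left(8 - 7\right) \left(-11\right)} = 49320 \left(- \frac{1}{16090}\right) - \frac{31598}{1 \left(-11\right)} = - \frac{4932}{1609} - \frac{31598}{-11} = - \frac{4932}{1609} - - \frac{31598}{11} = - \frac{4932}{1609} + \frac{31598}{11} = \frac{50786930}{17699}$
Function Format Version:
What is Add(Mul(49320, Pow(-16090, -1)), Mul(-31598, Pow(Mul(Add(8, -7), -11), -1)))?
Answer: Rational(50786930, 17699) ≈ 2869.5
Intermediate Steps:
Add(Mul(49320, Pow(-16090, -1)), Mul(-31598, Pow(Mul(Add(8, -7), -11), -1))) = Add(Mul(49320, Rational(-1, 16090)), Mul(-31598, Pow(Mul(1, -11), -1))) = Add(Rational(-4932, 1609), Mul(-31598, Pow(-11, -1))) = Add(Rational(-4932, 1609), Mul(-31598, Rational(-1, 11))) = Add(Rational(-4932, 1609), Rational(31598, 11)) = Rational(50786930, 17699)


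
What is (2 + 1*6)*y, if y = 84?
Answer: 672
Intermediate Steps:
(2 + 1*6)*y = (2 + 1*6)*84 = (2 + 6)*84 = 8*84 = 672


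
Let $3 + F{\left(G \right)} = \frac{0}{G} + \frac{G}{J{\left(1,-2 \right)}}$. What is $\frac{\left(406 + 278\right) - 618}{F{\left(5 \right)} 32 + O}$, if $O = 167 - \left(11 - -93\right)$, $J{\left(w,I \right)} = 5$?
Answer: $-66$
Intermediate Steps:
$F{\left(G \right)} = -3 + \frac{G}{5}$ ($F{\left(G \right)} = -3 + \left(\frac{0}{G} + \frac{G}{5}\right) = -3 + \left(0 + G \frac{1}{5}\right) = -3 + \left(0 + \frac{G}{5}\right) = -3 + \frac{G}{5}$)
$O = 63$ ($O = 167 - \left(11 + 93\right) = 167 - 104 = 63$)
$\frac{\left(406 + 278\right) - 618}{F{\left(5 \right)} 32 + O} = \frac{\left(406 + 278\right) - 618}{\left(-3 + \frac{1}{5} \cdot 5\right) 32 + 63} = \frac{684 - 618}{\left(-3 + 1\right) 32 + 63} = \frac{66}{\left(-2\right) 32 + 63} = \frac{66}{-64 + 63} = \frac{66}{-1} = 66 \left(-1\right) = -66$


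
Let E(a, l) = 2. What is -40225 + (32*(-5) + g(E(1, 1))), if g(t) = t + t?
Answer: -40381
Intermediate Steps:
g(t) = 2*t
-40225 + (32*(-5) + g(E(1, 1))) = -40225 + (32*(-5) + 2*2) = -40225 + (-160 + 4) = -40225 - 156 = -40381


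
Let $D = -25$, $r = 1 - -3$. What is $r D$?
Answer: $-100$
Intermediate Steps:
$r = 4$ ($r = 1 + 3 = 4$)
$r D = 4 \left(-25\right) = -100$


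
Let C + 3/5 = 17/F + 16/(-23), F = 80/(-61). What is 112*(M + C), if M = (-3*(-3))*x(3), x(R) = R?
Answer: 32823/23 ≈ 1427.1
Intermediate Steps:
F = -80/61 (F = 80*(-1/61) = -80/61 ≈ -1.3115)
C = -5247/368 (C = -3/5 + (17/(-80/61) + 16/(-23)) = -3/5 + (17*(-61/80) + 16*(-1/23)) = -3/5 + (-1037/80 - 16/23) = -3/5 - 25131/1840 = -5247/368 ≈ -14.258)
M = 27 (M = -3*(-3)*3 = 9*3 = 27)
112*(M + C) = 112*(27 - 5247/368) = 112*(4689/368) = 32823/23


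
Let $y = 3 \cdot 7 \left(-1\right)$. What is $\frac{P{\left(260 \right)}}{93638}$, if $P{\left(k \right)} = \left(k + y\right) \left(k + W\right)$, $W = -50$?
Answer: $\frac{25095}{46819} \approx 0.536$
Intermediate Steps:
$y = -21$ ($y = 21 \left(-1\right) = -21$)
$P{\left(k \right)} = \left(-50 + k\right) \left(-21 + k\right)$ ($P{\left(k \right)} = \left(k - 21\right) \left(k - 50\right) = \left(-21 + k\right) \left(-50 + k\right) = \left(-50 + k\right) \left(-21 + k\right)$)
$\frac{P{\left(260 \right)}}{93638} = \frac{1050 + 260^{2} - 18460}{93638} = \left(1050 + 67600 - 18460\right) \frac{1}{93638} = 50190 \cdot \frac{1}{93638} = \frac{25095}{46819}$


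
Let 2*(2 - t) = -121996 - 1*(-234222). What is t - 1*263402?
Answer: -319513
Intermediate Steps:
t = -56111 (t = 2 - (-121996 - 1*(-234222))/2 = 2 - (-121996 + 234222)/2 = 2 - 1/2*112226 = 2 - 56113 = -56111)
t - 1*263402 = -56111 - 1*263402 = -56111 - 263402 = -319513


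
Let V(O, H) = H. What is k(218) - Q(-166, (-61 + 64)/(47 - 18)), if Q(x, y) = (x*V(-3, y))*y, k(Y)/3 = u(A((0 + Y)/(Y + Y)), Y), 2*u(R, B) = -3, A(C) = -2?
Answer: -4581/1682 ≈ -2.7235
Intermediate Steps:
u(R, B) = -3/2 (u(R, B) = (½)*(-3) = -3/2)
k(Y) = -9/2 (k(Y) = 3*(-3/2) = -9/2)
Q(x, y) = x*y² (Q(x, y) = (x*y)*y = x*y²)
k(218) - Q(-166, (-61 + 64)/(47 - 18)) = -9/2 - (-166)*((-61 + 64)/(47 - 18))² = -9/2 - (-166)*(3/29)² = -9/2 - (-166)*9/841 = -9/2 - 1*(-1494/841) = -9/2 + 1494/841 = -4581/1682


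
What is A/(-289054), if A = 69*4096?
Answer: -141312/144527 ≈ -0.97775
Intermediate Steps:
A = 282624
A/(-289054) = 282624/(-289054) = 282624*(-1/289054) = -141312/144527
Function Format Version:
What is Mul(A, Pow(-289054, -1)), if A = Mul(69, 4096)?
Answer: Rational(-141312, 144527) ≈ -0.97775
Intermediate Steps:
A = 282624
Mul(A, Pow(-289054, -1)) = Mul(282624, Pow(-289054, -1)) = Mul(282624, Rational(-1, 289054)) = Rational(-141312, 144527)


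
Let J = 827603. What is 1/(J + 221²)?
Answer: 1/876444 ≈ 1.1410e-6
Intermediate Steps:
1/(J + 221²) = 1/(827603 + 221²) = 1/(827603 + 48841) = 1/876444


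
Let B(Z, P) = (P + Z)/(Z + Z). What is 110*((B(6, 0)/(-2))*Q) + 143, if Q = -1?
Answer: 341/2 ≈ 170.50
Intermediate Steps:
B(Z, P) = (P + Z)/(2*Z) (B(Z, P) = (P + Z)/((2*Z)) = (P + Z)*(1/(2*Z)) = (P + Z)/(2*Z))
110*((B(6, 0)/(-2))*Q) + 143 = 110*((((½)*(0 + 6)/6)/(-2))*(-1)) + 143 = 110*((((½)*(⅙)*6)*(-½))*(-1)) + 143 = 110*(((½)*(-½))*(-1)) + 143 = 110*(-¼*(-1)) + 143 = 110*(¼) + 143 = 55/2 + 143 = 341/2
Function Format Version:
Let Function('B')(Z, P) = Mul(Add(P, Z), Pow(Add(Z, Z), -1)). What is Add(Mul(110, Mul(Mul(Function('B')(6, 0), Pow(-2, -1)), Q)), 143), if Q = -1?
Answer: Rational(341, 2) ≈ 170.50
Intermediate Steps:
Function('B')(Z, P) = Mul(Rational(1, 2), Pow(Z, -1), Add(P, Z)) (Function('B')(Z, P) = Mul(Add(P, Z), Pow(Mul(2, Z), -1)) = Mul(Add(P, Z), Mul(Rational(1, 2), Pow(Z, -1))) = Mul(Rational(1, 2), Pow(Z, -1), Add(P, Z)))
Add(Mul(110, Mul(Mul(Function('B')(6, 0), Pow(-2, -1)), Q)), 143) = Add(Mul(110, Mul(Mul(Mul(Rational(1, 2), Pow(6, -1), Add(0, 6)), Pow(-2, -1)), -1)), 143) = Add(Mul(110, Mul(Mul(Mul(Rational(1, 2), Rational(1, 6), 6), Rational(-1, 2)), -1)), 143) = Add(Mul(110, Mul(Mul(Rational(1, 2), Rational(-1, 2)), -1)), 143) = Add(Mul(110, Mul(Rational(-1, 4), -1)), 143) = Add(Mul(110, Rational(1, 4)), 143) = Add(Rational(55, 2), 143) = Rational(341, 2)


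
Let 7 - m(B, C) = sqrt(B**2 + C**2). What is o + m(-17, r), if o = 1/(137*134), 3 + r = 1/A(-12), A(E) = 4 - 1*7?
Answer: 128507/18358 - sqrt(2701)/3 ≈ -10.324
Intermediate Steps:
A(E) = -3 (A(E) = 4 - 7 = -3)
r = -10/3 (r = -3 + 1/(-3) = -3 - 1/3 = -10/3 ≈ -3.3333)
m(B, C) = 7 - sqrt(B**2 + C**2)
o = 1/18358 ≈ 5.4472e-5
o + m(-17, r) = 1/18358 + (7 - sqrt((-17)**2 + (-10/3)**2)) = 1/18358 + (7 - sqrt(289 + 100/9)) = 1/18358 + (7 - sqrt(2701/9)) = 1/18358 + (7 - sqrt(2701)/3) = 128507/18358 - sqrt(2701)/3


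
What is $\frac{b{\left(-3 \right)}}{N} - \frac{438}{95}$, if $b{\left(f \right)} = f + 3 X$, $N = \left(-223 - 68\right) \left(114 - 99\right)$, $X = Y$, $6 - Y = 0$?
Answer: $- \frac{127553}{27645} \approx -4.614$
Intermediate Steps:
$Y = 6$ ($Y = 6 - 0 = 6 + 0 = 6$)
$X = 6$
$N = -4365$ ($N = \left(-291\right) 15 = -4365$)
$b{\left(f \right)} = 18 + f$ ($b{\left(f \right)} = f + 3 \cdot 6 = f + 18 = 18 + f$)
$\frac{b{\left(-3 \right)}}{N} - \frac{438}{95} = \frac{18 - 3}{-4365} - \frac{438}{95} = 15 \left(- \frac{1}{4365}\right) - \frac{438}{95} = - \frac{1}{291} - \frac{438}{95} = - \frac{127553}{27645}$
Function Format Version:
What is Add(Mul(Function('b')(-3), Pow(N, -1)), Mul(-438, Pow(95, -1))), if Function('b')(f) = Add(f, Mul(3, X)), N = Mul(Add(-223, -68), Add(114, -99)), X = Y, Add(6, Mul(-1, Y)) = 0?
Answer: Rational(-127553, 27645) ≈ -4.6140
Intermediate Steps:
Y = 6 (Y = Add(6, Mul(-1, 0)) = Add(6, 0) = 6)
X = 6
N = -4365 (N = Mul(-291, 15) = -4365)
Function('b')(f) = Add(18, f) (Function('b')(f) = Add(f, Mul(3, 6)) = Add(f, 18) = Add(18, f))
Add(Mul(Function('b')(-3), Pow(N, -1)), Mul(-438, Pow(95, -1))) = Add(Mul(Add(18, -3), Pow(-4365, -1)), Mul(-438, Pow(95, -1))) = Add(Mul(15, Rational(-1, 4365)), Mul(-438, Rational(1, 95))) = Add(Rational(-1, 291), Rational(-438, 95)) = Rational(-127553, 27645)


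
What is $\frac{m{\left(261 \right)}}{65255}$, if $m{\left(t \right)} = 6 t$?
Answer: $\frac{1566}{65255} \approx 0.023998$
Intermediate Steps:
$\frac{m{\left(261 \right)}}{65255} = \frac{6 \cdot 261}{65255} = 1566 \cdot \frac{1}{65255} = \frac{1566}{65255}$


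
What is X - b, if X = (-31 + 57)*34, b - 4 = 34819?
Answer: -33939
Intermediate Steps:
b = 34823 (b = 4 + 34819 = 34823)
X = 884 (X = 26*34 = 884)
X - b = 884 - 1*34823 = 884 - 34823 = -33939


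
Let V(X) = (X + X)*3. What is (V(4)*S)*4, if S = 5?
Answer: 480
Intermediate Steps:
V(X) = 6*X (V(X) = (2*X)*3 = 6*X)
(V(4)*S)*4 = ((6*4)*5)*4 = (24*5)*4 = 120*4 = 480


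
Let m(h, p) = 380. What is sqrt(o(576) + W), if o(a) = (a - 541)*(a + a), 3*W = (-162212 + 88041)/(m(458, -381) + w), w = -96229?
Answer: sqrt(3333811064715417)/287547 ≈ 200.80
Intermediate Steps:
W = 74171/287547 (W = ((-162212 + 88041)/(380 - 96229))/3 = (-74171/(-95849))/3 = (-74171*(-1/95849))/3 = (1/3)*(74171/95849) = 74171/287547 ≈ 0.25794)
o(a) = 2*a*(-541 + a) (o(a) = (-541 + a)*(2*a) = 2*a*(-541 + a))
sqrt(o(576) + W) = sqrt(2*576*(-541 + 576) + 74171/287547) = sqrt(2*576*35 + 74171/287547) = sqrt(40320 + 74171/287547) = sqrt(11593969211/287547) = sqrt(3333811064715417)/287547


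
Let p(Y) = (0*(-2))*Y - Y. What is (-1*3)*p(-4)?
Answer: -12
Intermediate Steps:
p(Y) = -Y (p(Y) = 0*Y - Y = 0 - Y = -Y)
(-1*3)*p(-4) = (-1*3)*(-1*(-4)) = -3*4 = -12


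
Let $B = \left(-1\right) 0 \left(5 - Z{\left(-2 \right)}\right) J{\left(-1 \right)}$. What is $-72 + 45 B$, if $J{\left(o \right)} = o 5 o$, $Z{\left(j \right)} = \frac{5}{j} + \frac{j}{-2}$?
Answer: $-72$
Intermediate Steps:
$Z{\left(j \right)} = \frac{5}{j} - \frac{j}{2}$ ($Z{\left(j \right)} = \frac{5}{j} + j \left(- \frac{1}{2}\right) = \frac{5}{j} - \frac{j}{2}$)
$J{\left(o \right)} = 5 o^{2}$ ($J{\left(o \right)} = 5 o o = 5 o^{2}$)
$B = 0$ ($B = \left(-1\right) 0 \left(5 - \left(\frac{5}{-2} - -1\right)\right) 5 \left(-1\right)^{2} = 0 \left(5 - \left(5 \left(- \frac{1}{2}\right) + 1\right)\right) 5 \cdot 1 = 0 \left(5 - \left(- \frac{5}{2} + 1\right)\right) 5 = 0 \left(5 - - \frac{3}{2}\right) 5 = 0 \left(5 + \frac{3}{2}\right) 5 = 0 \cdot \frac{13}{2} \cdot 5 = 0 \cdot 5 = 0$)
$-72 + 45 B = -72 + 45 \cdot 0 = -72 + 0 = -72$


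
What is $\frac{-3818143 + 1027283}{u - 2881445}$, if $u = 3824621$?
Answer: $- \frac{697715}{235794} \approx -2.959$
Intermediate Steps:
$\frac{-3818143 + 1027283}{u - 2881445} = \frac{-3818143 + 1027283}{3824621 - 2881445} = - \frac{2790860}{943176} = \left(-2790860\right) \frac{1}{943176} = - \frac{697715}{235794}$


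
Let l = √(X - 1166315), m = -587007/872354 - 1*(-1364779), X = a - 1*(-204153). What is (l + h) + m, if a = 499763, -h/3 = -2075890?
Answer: 6623302667939/872354 + I*√462399 ≈ 7.5924e+6 + 680.0*I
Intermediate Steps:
h = 6227670 (h = -3*(-2075890) = 6227670)
X = 703916 (X = 499763 - 1*(-204153) = 499763 + 204153 = 703916)
m = 1190569832759/872354 (m = -587007*1/872354 + 1364779 = -587007/872354 + 1364779 = 1190569832759/872354 ≈ 1.3648e+6)
l = I*√462399 (l = √(703916 - 1166315) = √(-462399) = I*√462399 ≈ 680.0*I)
(l + h) + m = (I*√462399 + 6227670) + 1190569832759/872354 = (6227670 + I*√462399) + 1190569832759/872354 = 6623302667939/872354 + I*√462399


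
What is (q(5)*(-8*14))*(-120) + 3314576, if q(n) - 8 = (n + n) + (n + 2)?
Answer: 3650576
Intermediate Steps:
q(n) = 10 + 3*n (q(n) = 8 + ((n + n) + (n + 2)) = 8 + (2*n + (2 + n)) = 8 + (2 + 3*n) = 10 + 3*n)
(q(5)*(-8*14))*(-120) + 3314576 = ((10 + 3*5)*(-8*14))*(-120) + 3314576 = ((10 + 15)*(-112))*(-120) + 3314576 = (25*(-112))*(-120) + 3314576 = -2800*(-120) + 3314576 = 336000 + 3314576 = 3650576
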